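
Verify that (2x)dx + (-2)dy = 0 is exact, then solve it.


Check exactness: ∂M/∂y = 0 and ∂N/∂x = 0; equal, so the equation is exact.
Integrate M with respect to x (treating y as constant): ∫M dx = x^2 + h(y).
Differentiate w.r.t. y and set equal to N: the x-dependent terms already match, leaving h'(y) = -2. Integrate: h(y) = -2y.
So F(x,y) = x^2 - 2y.
General solution: x^2 - 2y = C.


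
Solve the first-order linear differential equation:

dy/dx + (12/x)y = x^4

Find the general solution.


P(x) = 12/x ⇒ μ = x^12.
(x^12 y)' = x^16 ⇒ x^12 y = x^17/(17) + C.
Solve for y: y = (1/17)x^5 + C/x^12.


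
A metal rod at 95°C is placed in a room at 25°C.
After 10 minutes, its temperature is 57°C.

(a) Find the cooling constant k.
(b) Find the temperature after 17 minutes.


Newton's law: T(t) = T_a + (T₀ - T_a)e^(-kt).
(a) Use T(10) = 57: (57 - 25)/(95 - 25) = e^(-k·10), so k = -ln(0.457)/10 ≈ 0.0783.
(b) Apply k to t = 17: T(17) = 25 + (70)e^(-1.331) ≈ 43.5°C.


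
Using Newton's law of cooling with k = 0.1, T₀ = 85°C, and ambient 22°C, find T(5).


Newton's law: dT/dt = -k(T - T_a) has solution T(t) = T_a + (T₀ - T_a)e^(-kt).
Plug in T_a = 22, T₀ = 85, k = 0.1, t = 5: T(5) = 22 + (63)e^(-0.50) ≈ 60.2°C.


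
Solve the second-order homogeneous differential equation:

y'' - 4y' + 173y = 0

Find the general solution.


Characteristic equation: r² - 4r + 173 = 0.
Discriminant is negative; roots r = 2 ± 13i (complex conjugate pair).
General solution uses e^(α x)(C₁ cos(β x) + C₂ sin(β x)): y = e^(2x)(C₁cos(13x) + C₂sin(13x)).


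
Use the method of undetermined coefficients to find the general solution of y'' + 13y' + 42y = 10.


Characteristic roots of r² + 13r + 42 = 0 are -7, -6.
y_h = C₁e^(-7x) + C₂e^(-6x).
Constant forcing; try y_p = A. Then 42A = 10 ⇒ A = 5/21.
General solution: y = C₁e^(-7x) + C₂e^(-6x) + 5/21.


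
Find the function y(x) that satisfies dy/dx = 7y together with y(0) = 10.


General solution of y' = 7y is y = Ce^(7x).
Apply y(0) = 10: C = 10.
Particular solution: y = 10e^(7x).


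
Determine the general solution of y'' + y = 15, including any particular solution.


Homogeneous part: r² + 1 = 0 ⇒ r = ±1i, so y_h = C₁cos(x) + C₂sin(x).
Try constant y_p = A; plug in: 1A = 15 ⇒ A = 15.
General solution: y = C₁cos(x) + C₂sin(x) + 15.


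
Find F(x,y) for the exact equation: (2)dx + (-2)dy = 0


Check exactness: ∂M/∂y = 0 and ∂N/∂x = 0; equal, so the equation is exact.
Integrate M with respect to x (treating y as constant): ∫M dx = 2x + h(y).
Differentiate w.r.t. y and set equal to N: the x-dependent terms already match, leaving h'(y) = -2. Integrate: h(y) = -2y.
So F(x,y) = -2y + 2x.
General solution: -2y + 2x = C.


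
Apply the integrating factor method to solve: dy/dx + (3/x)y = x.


P(x) = 3/x ⇒ μ = x^3.
(x^3 y)' = x^3·x^1 = x^4.
Integrate: x^3 y = x^5/(5) + C.
Solve for y: y = (1/5)x^2 + C/x^3.


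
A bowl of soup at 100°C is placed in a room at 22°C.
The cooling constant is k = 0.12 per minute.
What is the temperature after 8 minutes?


Newton's law: dT/dt = -k(T - T_a) has solution T(t) = T_a + (T₀ - T_a)e^(-kt).
Plug in T_a = 22, T₀ = 100, k = 0.12, t = 8: T(8) = 22 + (78)e^(-0.96) ≈ 51.9°C.


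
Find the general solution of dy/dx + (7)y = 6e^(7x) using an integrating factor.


P(x) = 7 ⇒ μ = e^(7x).
(μ y)' = 6e^(14x) ⇒ μ y = (6/14)e^(14x) + C.
Divide by μ: y = (3/7)e^(7x) + Ce^(-7x).


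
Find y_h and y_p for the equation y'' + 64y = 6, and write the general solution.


Homogeneous part: r² + 64 = 0 ⇒ r = ±8i, so y_h = C₁cos(8x) + C₂sin(8x).
Try constant y_p = A; plug in: 64A = 6 ⇒ A = 3/32.
General solution: y = C₁cos(8x) + C₂sin(8x) + 3/32.


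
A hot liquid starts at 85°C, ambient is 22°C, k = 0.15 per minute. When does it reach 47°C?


From T(t) = T_a + (T₀ - T_a)e^(-kt), set T(t) = 47:
(47 - 22) / (85 - 22) = e^(-0.15t), so t = -ln(0.397)/0.15 ≈ 6.2 minutes.


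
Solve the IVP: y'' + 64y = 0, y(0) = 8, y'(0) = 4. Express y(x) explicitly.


Characteristic roots of r² + 64 = 0 are ±8i, so y = C₁cos(8x) + C₂sin(8x).
Apply y(0) = 8: C₁ = 8. Differentiate and apply y'(0) = 4: 8·C₂ = 4, so C₂ = 1/2.
Particular solution: y = 8cos(8x) + (1/2)sin(8x).


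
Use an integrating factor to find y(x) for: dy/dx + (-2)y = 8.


P(x) = -2 ⇒ μ = e^(-2x).
(μ y)' = 8e^(-2x) ⇒ μ y = -4e^(-2x) + C.
Divide by μ: y = -4 + Ce^(2x).


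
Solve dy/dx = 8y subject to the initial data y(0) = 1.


General solution of y' = 8y is y = Ce^(8x).
Apply y(0) = 1: C = 1.
Particular solution: y = e^(8x).


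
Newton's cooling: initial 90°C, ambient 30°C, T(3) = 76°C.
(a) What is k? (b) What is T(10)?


Newton's law: T(t) = T_a + (T₀ - T_a)e^(-kt).
(a) Use T(3) = 76: (76 - 30)/(90 - 30) = e^(-k·3), so k = -ln(0.767)/3 ≈ 0.0886.
(b) Apply k to t = 10: T(10) = 30 + (60)e^(-0.886) ≈ 54.7°C.


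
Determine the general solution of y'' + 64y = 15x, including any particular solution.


Homogeneous: r² + 64 = 0 ⇒ r = ±8i, y_h = C₁cos(8x) + C₂sin(8x).
Polynomial forcing; try y_p = Ax + B. Then y_p'' + 64 y_p = 64(Ax + B) = 15x, so B = 0 and A = 15/64.
General solution: y = C₁cos(8x) + C₂sin(8x) + (15/64)x.


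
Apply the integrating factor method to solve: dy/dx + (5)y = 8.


P(x) = 5, Q(x) = 8; integrating factor μ = e^(5x).
(μ y)' = 8e^(5x) ⇒ μ y = (8/5)e^(5x) + C.
Divide by μ: y = 8/5 + Ce^(-5x).


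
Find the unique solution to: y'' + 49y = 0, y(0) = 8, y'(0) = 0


Characteristic roots of r² + 49 = 0 are ±7i, so y = C₁cos(7x) + C₂sin(7x).
Apply y(0) = 8: C₁ = 8. Differentiate and apply y'(0) = 0: 7·C₂ = 0, so C₂ = 0.
Particular solution: y = 8cos(7x).


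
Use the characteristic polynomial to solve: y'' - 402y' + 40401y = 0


Characteristic equation: r² - 402r + 40401 = 0, i.e. (r - 201)² = 0.
Repeated root r = 201; include an x factor for the second linearly independent solution.
General solution: y = (C₁ + C₂x)e^(201x).


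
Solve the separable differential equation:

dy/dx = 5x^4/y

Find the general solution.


Separate variables: y dy = 5x^4 dx.
Integrate both sides: y²/2 = x^5 + C₀.
Multiply by 2: y² = 2x^5 + C.


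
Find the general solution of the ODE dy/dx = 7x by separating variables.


Integrate both sides with respect to x: y = ∫ 7x dx = (7/2)x^2 + C.


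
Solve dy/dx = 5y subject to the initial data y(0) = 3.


General solution of y' = 5y is y = Ce^(5x).
Apply y(0) = 3: C = 3.
Particular solution: y = 3e^(5x).


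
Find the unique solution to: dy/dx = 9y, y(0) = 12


General solution of y' = 9y is y = Ce^(9x).
Apply y(0) = 12: C = 12.
Particular solution: y = 12e^(9x).


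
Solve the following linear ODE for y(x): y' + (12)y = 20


P(x) = 12, Q(x) = 20; integrating factor μ = e^(12x).
(μ y)' = 20e^(12x) ⇒ μ y = (5/3)e^(12x) + C.
Divide by μ: y = 5/3 + Ce^(-12x).


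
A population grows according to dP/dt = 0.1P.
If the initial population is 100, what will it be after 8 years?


The ODE dP/dt = 0.1P has solution P(t) = P(0)e^(0.1t).
Substitute P(0) = 100 and t = 8: P(8) = 100 e^(0.80) ≈ 223.


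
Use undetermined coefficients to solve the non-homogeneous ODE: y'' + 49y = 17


Homogeneous part: r² + 49 = 0 ⇒ r = ±7i, so y_h = C₁cos(7x) + C₂sin(7x).
Try constant y_p = A; plug in: 49A = 17 ⇒ A = 17/49.
General solution: y = C₁cos(7x) + C₂sin(7x) + 17/49.


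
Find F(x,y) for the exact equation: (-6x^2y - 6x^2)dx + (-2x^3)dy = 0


Check exactness: ∂M/∂y = -6x^2 and ∂N/∂x = -6x^2; equal, so the equation is exact.
Integrate M with respect to x (treating y as constant): ∫M dx = -2x^3y - 2x^3 + h(y).
Differentiate w.r.t. y and set equal to N: all terms match, so h'(y) = 0 and h is a constant absorbed into C.
General solution: -2x^3y - 2x^3 = C.


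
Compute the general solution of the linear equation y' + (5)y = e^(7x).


P(x) = 5 ⇒ μ = e^(5x).
(μ y)' = e^(12x) ⇒ μ y = e^(12x)/12 + C.
Divide by μ: y = (1/12)e^(7x) + Ce^(-5x).


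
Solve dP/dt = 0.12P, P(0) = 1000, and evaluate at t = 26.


The ODE dP/dt = 0.12P has solution P(t) = P(0)e^(0.12t).
Substitute P(0) = 1000 and t = 26: P(26) = 1000 e^(3.12) ≈ 22646.


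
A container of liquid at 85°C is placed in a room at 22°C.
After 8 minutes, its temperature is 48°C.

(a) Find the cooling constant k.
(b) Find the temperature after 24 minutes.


Newton's law: T(t) = T_a + (T₀ - T_a)e^(-kt).
(a) Use T(8) = 48: (48 - 22)/(85 - 22) = e^(-k·8), so k = -ln(0.413)/8 ≈ 0.1106.
(b) Apply k to t = 24: T(24) = 22 + (63)e^(-2.655) ≈ 26.4°C.


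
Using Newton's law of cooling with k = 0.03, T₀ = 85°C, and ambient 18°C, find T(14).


Newton's law: dT/dt = -k(T - T_a) has solution T(t) = T_a + (T₀ - T_a)e^(-kt).
Plug in T_a = 18, T₀ = 85, k = 0.03, t = 14: T(14) = 18 + (67)e^(-0.42) ≈ 62.0°C.


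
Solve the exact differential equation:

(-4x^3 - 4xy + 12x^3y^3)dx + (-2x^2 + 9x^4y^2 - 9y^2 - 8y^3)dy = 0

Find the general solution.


Check exactness: ∂M/∂y = -4x + 36x^3y^2 and ∂N/∂x = -4x + 36x^3y^2; equal, so the equation is exact.
Integrate M with respect to x (treating y as constant): ∫M dx = -x^4 - 2x^2y + 3x^4y^3 + h(y).
Differentiate w.r.t. y and set equal to N: the x-dependent terms already match, leaving h'(y) = -9y^2 - 8y^3. Integrate: h(y) = -3y^3 - 2y^4.
So F(x,y) = -x^4 - 2x^2y + 3x^4y^3 - 3y^3 - 2y^4.
General solution: -x^4 - 2x^2y + 3x^4y^3 - 3y^3 - 2y^4 = C.


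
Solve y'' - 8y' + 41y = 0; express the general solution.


Characteristic equation: r² - 8r + 41 = 0.
Discriminant is negative; roots r = 4 ± 5i (complex conjugate pair).
General solution uses e^(α x)(C₁ cos(β x) + C₂ sin(β x)): y = e^(4x)(C₁cos(5x) + C₂sin(5x)).


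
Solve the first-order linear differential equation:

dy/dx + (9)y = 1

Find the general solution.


P(x) = 9, Q(x) = 1; integrating factor μ = e^(9x).
(μ y)' = e^(9x) ⇒ μ y = (1/9)e^(9x) + C.
Divide by μ: y = 1/9 + Ce^(-9x).


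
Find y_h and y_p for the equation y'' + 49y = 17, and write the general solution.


Homogeneous part: r² + 49 = 0 ⇒ r = ±7i, so y_h = C₁cos(7x) + C₂sin(7x).
Try constant y_p = A; plug in: 49A = 17 ⇒ A = 17/49.
General solution: y = C₁cos(7x) + C₂sin(7x) + 17/49.


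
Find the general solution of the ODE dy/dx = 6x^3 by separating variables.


Integrate both sides with respect to x: y = ∫ 6x^3 dx = (3/2)x^4 + C.


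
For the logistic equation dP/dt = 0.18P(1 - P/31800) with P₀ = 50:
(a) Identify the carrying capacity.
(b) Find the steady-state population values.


Logistic ODE dP/dt = 0.18P(1 - P/31800) has equilibria where dP/dt = 0, i.e. P = 0 or P = 31800.
The coefficient (1 - P/K) = 0 when P = K, identifying K = 31800 as the carrying capacity.
(a) K = 31800; (b) equilibria P = 0 and P = 31800.


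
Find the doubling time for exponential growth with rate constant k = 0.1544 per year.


Exponential growth: P(t) = P₀ e^(0.1544t). Set P(t)/P₀ = 2: e^(0.1544t) = 2.
Solve: t = ln(2)/0.1544 ≈ 4.49 years.


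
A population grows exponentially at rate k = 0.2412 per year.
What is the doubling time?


Exponential growth: P(t) = P₀ e^(0.2412t). Set P(t)/P₀ = 2: e^(0.2412t) = 2.
Solve: t = ln(2)/0.2412 ≈ 2.87 years.


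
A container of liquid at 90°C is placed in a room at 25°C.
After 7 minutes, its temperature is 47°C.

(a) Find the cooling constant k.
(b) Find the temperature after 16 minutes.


Newton's law: T(t) = T_a + (T₀ - T_a)e^(-kt).
(a) Use T(7) = 47: (47 - 25)/(90 - 25) = e^(-k·7), so k = -ln(0.338)/7 ≈ 0.1548.
(b) Apply k to t = 16: T(16) = 25 + (65)e^(-2.476) ≈ 30.5°C.


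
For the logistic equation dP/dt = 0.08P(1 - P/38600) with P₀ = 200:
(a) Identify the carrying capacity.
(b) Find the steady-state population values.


Logistic ODE dP/dt = 0.08P(1 - P/38600) has equilibria where dP/dt = 0, i.e. P = 0 or P = 38600.
The coefficient (1 - P/K) = 0 when P = K, identifying K = 38600 as the carrying capacity.
(a) K = 38600; (b) equilibria P = 0 and P = 38600.


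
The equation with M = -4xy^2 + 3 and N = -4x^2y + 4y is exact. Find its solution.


Check exactness: ∂M/∂y = -8xy and ∂N/∂x = -8xy; equal, so the equation is exact.
Integrate M with respect to x (treating y as constant): ∫M dx = -2x^2y^2 + 3x + h(y).
Differentiate w.r.t. y and set equal to N: the x-dependent terms already match, leaving h'(y) = 4y. Integrate: h(y) = 2y^2.
So F(x,y) = -2x^2y^2 + 3x + 2y^2.
General solution: -2x^2y^2 + 3x + 2y^2 = C.


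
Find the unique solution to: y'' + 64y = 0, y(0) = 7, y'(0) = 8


Characteristic roots of r² + 64 = 0 are ±8i, so y = C₁cos(8x) + C₂sin(8x).
Apply y(0) = 7: C₁ = 7. Differentiate and apply y'(0) = 8: 8·C₂ = 8, so C₂ = 1.
Particular solution: y = 7cos(8x) + sin(8x).


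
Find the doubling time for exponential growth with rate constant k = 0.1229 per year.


Exponential growth: P(t) = P₀ e^(0.1229t). Set P(t)/P₀ = 2: e^(0.1229t) = 2.
Solve: t = ln(2)/0.1229 ≈ 5.64 years.


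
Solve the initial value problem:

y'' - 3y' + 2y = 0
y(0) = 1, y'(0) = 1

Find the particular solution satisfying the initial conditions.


Characteristic roots of r² - 3r + 2 = 0 are 1, 2.
General solution y = c₁ e^(x) + c₂ e^(2x).
Apply y(0) = 1: c₁ + c₂ = 1. Apply y'(0) = 1: 1 c₁ + 2 c₂ = 1.
Solve: c₁ = 1, c₂ = 0.
Particular solution: y = e^(x) + 0e^(2x).


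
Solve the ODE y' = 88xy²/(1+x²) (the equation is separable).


Separate: dy/y² = 88x/(1+x²) dx.
Integrate LHS: ∫ dy/y² = -1/y.
Integrate RHS via u = 1+x²: 44ln(1+x²) + C.
Result: -1/y = 44ln(1+x²) + C.


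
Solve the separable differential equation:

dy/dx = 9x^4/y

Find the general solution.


Separate variables: y dy = 9x^4 dx.
Integrate both sides: y²/2 = (9/5)x^5 + C₀.
Multiply by 2: y² = (18/5)x^5 + C.


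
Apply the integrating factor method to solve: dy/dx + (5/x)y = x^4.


P(x) = 5/x ⇒ μ = x^5.
(x^5 y)' = x^5·x^4 = x^9.
Integrate: x^5 y = x^10/(10) + C.
Solve for y: y = (1/10)x^5 + C/x^5.


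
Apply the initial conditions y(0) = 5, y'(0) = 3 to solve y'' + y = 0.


Characteristic roots of r² + 1 = 0 are ±1i, so y = C₁cos(x) + C₂sin(x).
Apply y(0) = 5: C₁ = 5. Differentiate and apply y'(0) = 3: 1·C₂ = 3, so C₂ = 3.
Particular solution: y = 5cos(x) + 3sin(x).


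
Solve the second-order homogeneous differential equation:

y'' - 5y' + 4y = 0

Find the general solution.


Characteristic equation: r² - 5r + 4 = 0.
Factor: (r - 4)(r - 1) = 0 ⇒ r = 4, 1 (distinct real).
General solution: y = C₁e^(4x) + C₂e^(x).


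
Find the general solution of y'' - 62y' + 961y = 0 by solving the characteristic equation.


Characteristic equation: r² - 62r + 961 = 0, i.e. (r - 31)² = 0.
Repeated root r = 31; include an x factor for the second linearly independent solution.
General solution: y = (C₁ + C₂x)e^(31x).


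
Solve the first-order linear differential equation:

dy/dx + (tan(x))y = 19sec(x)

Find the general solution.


P(x) = tan(x) ⇒ μ = e^(∫tan(x)dx) = sec(x).
(sec(x) y)' = 19sec²(x) ⇒ sec(x) y = 19tan(x) + C.
Multiply by cos(x): y = 19sin(x) + C·cos(x).


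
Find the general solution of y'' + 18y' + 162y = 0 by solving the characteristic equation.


Characteristic equation: r² + 18r + 162 = 0.
Discriminant is negative; roots r = -9 ± 9i (complex conjugate pair).
General solution uses e^(α x)(C₁ cos(β x) + C₂ sin(β x)): y = e^(-9x)(C₁cos(9x) + C₂sin(9x)).


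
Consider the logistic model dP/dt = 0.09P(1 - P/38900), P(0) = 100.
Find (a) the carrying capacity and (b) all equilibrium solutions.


Logistic ODE dP/dt = 0.09P(1 - P/38900) has equilibria where dP/dt = 0, i.e. P = 0 or P = 38900.
The coefficient (1 - P/K) = 0 when P = K, identifying K = 38900 as the carrying capacity.
(a) K = 38900; (b) equilibria P = 0 and P = 38900.


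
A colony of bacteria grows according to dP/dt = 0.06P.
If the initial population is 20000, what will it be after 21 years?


The ODE dP/dt = 0.06P has solution P(t) = P(0)e^(0.06t).
Substitute P(0) = 20000 and t = 21: P(21) = 20000 e^(1.26) ≈ 70508.


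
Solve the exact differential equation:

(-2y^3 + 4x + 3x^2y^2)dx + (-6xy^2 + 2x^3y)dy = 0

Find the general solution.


Check exactness: ∂M/∂y = -6y^2 + 6x^2y and ∂N/∂x = -6y^2 + 6x^2y; equal, so the equation is exact.
Integrate M with respect to x (treating y as constant): ∫M dx = -2xy^3 + 2x^2 + x^3y^2 + h(y).
Differentiate w.r.t. y and set equal to N: all terms match, so h'(y) = 0 and h is a constant absorbed into C.
General solution: -2xy^3 + 2x^2 + x^3y^2 = C.


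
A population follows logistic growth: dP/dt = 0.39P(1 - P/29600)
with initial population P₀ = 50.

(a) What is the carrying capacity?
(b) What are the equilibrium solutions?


Logistic ODE dP/dt = 0.39P(1 - P/29600) has equilibria where dP/dt = 0, i.e. P = 0 or P = 29600.
The coefficient (1 - P/K) = 0 when P = K, identifying K = 29600 as the carrying capacity.
(a) K = 29600; (b) equilibria P = 0 and P = 29600.


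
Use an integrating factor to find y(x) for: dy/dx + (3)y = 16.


P(x) = 3, Q(x) = 16; integrating factor μ = e^(3x).
(μ y)' = 16e^(3x) ⇒ μ y = (16/3)e^(3x) + C.
Divide by μ: y = 16/3 + Ce^(-3x).


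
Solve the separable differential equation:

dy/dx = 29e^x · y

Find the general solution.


Separate variables: dy/y = 29e^x dx.
Integrate: ln|y| = 29e^x + C₀.
Exponentiate: y = Ce^(29e^x).


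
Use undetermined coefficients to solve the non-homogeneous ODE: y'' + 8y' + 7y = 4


Characteristic roots of r² + 8r + 7 = 0 are -7, -1.
y_h = C₁e^(-7x) + C₂e^(-x).
Constant forcing; try y_p = A. Then 7A = 4 ⇒ A = 4/7.
General solution: y = C₁e^(-7x) + C₂e^(-x) + 4/7.


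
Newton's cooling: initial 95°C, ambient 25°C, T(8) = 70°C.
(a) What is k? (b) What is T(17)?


Newton's law: T(t) = T_a + (T₀ - T_a)e^(-kt).
(a) Use T(8) = 70: (70 - 25)/(95 - 25) = e^(-k·8), so k = -ln(0.643)/8 ≈ 0.0552.
(b) Apply k to t = 17: T(17) = 25 + (70)e^(-0.939) ≈ 52.4°C.


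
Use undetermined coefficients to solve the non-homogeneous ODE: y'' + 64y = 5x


Homogeneous: r² + 64 = 0 ⇒ r = ±8i, y_h = C₁cos(8x) + C₂sin(8x).
Polynomial forcing; try y_p = Ax + B. Then y_p'' + 64 y_p = 64(Ax + B) = 5x, so B = 0 and A = 5/64.
General solution: y = C₁cos(8x) + C₂sin(8x) + (5/64)x.


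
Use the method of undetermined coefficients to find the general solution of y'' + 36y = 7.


Homogeneous part: r² + 36 = 0 ⇒ r = ±6i, so y_h = C₁cos(6x) + C₂sin(6x).
Try constant y_p = A; plug in: 36A = 7 ⇒ A = 7/36.
General solution: y = C₁cos(6x) + C₂sin(6x) + 7/36.


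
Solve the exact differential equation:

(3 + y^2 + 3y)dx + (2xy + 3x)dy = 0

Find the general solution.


Check exactness: ∂M/∂y = 2y + 3 and ∂N/∂x = 2y + 3; equal, so the equation is exact.
Integrate M with respect to x (treating y as constant): ∫M dx = 3x + xy^2 + 3xy + h(y).
Differentiate w.r.t. y and set equal to N: all terms match, so h'(y) = 0 and h is a constant absorbed into C.
General solution: 3x + xy^2 + 3xy = C.


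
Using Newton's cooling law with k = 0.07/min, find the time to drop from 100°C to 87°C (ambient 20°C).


From T(t) = T_a + (T₀ - T_a)e^(-kt), set T(t) = 87:
(87 - 20) / (100 - 20) = e^(-0.07t), so t = -ln(0.838)/0.07 ≈ 2.5 minutes.


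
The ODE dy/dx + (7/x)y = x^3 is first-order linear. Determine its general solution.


P(x) = 7/x ⇒ μ = x^7.
(x^7 y)' = x^10 ⇒ x^7 y = x^11/(11) + C.
Solve for y: y = (1/11)x^4 + C/x^7.


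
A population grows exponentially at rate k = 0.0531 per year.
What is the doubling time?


Exponential growth: P(t) = P₀ e^(0.0531t). Set P(t)/P₀ = 2: e^(0.0531t) = 2.
Solve: t = ln(2)/0.0531 ≈ 13.05 years.


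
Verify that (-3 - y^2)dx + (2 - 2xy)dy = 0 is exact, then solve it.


Check exactness: ∂M/∂y = -2y and ∂N/∂x = -2y; equal, so the equation is exact.
Integrate M with respect to x (treating y as constant): ∫M dx = -3x - xy^2 + h(y).
Differentiate w.r.t. y and set equal to N: the x-dependent terms already match, leaving h'(y) = 2. Integrate: h(y) = 2y.
So F(x,y) = -3x + 2y - xy^2.
General solution: -3x + 2y - xy^2 = C.


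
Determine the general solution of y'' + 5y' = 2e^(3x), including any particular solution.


Characteristic roots of r² + 5r = 0 are -5, 0.
y_h = C₁e^(-5x) + C₂.
Forcing exponent 3 is not a characteristic root; try y_p = Ae^(3x).
Substitute: A·(9 + (5)·3 + (0)) = A·24 = 2, so A = 1/12.
General solution: y = C₁e^(-5x) + C₂ + (1/12)e^(3x).


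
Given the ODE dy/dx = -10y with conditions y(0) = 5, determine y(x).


General solution of y' = -10y is y = Ce^(-10x).
Apply y(0) = 5: C = 5.
Particular solution: y = 5e^(-10x).


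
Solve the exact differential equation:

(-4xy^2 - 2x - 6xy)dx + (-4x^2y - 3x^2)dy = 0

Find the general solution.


Check exactness: ∂M/∂y = -8xy - 6x and ∂N/∂x = -8xy - 6x; equal, so the equation is exact.
Integrate M with respect to x (treating y as constant): ∫M dx = -2x^2y^2 - x^2 - 3x^2y + h(y).
Differentiate w.r.t. y and set equal to N: all terms match, so h'(y) = 0 and h is a constant absorbed into C.
General solution: -2x^2y^2 - x^2 - 3x^2y = C.


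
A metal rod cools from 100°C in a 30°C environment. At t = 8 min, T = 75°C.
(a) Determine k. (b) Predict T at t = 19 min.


Newton's law: T(t) = T_a + (T₀ - T_a)e^(-kt).
(a) Use T(8) = 75: (75 - 30)/(100 - 30) = e^(-k·8), so k = -ln(0.643)/8 ≈ 0.0552.
(b) Apply k to t = 19: T(19) = 30 + (70)e^(-1.049) ≈ 54.5°C.


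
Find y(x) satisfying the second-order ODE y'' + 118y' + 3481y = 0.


Characteristic equation: r² + 118r + 3481 = 0, i.e. (r + 59)² = 0.
Repeated root r = -59; include an x factor for the second linearly independent solution.
General solution: y = (C₁ + C₂x)e^(-59x).


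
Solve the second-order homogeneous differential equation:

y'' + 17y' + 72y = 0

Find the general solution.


Characteristic equation: r² + 17r + 72 = 0.
Factor: (r + 9)(r + 8) = 0 ⇒ r = -9, -8 (distinct real).
General solution: y = C₁e^(-9x) + C₂e^(-8x).


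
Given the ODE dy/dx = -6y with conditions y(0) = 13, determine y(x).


General solution of y' = -6y is y = Ce^(-6x).
Apply y(0) = 13: C = 13.
Particular solution: y = 13e^(-6x).


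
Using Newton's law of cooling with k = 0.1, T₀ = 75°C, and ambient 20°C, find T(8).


Newton's law: dT/dt = -k(T - T_a) has solution T(t) = T_a + (T₀ - T_a)e^(-kt).
Plug in T_a = 20, T₀ = 75, k = 0.1, t = 8: T(8) = 20 + (55)e^(-0.80) ≈ 44.7°C.


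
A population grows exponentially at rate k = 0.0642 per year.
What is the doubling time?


Exponential growth: P(t) = P₀ e^(0.0642t). Set P(t)/P₀ = 2: e^(0.0642t) = 2.
Solve: t = ln(2)/0.0642 ≈ 10.80 years.


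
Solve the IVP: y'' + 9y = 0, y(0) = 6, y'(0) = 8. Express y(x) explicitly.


Characteristic roots of r² + 9 = 0 are ±3i, so y = C₁cos(3x) + C₂sin(3x).
Apply y(0) = 6: C₁ = 6. Differentiate and apply y'(0) = 8: 3·C₂ = 8, so C₂ = 8/3.
Particular solution: y = 6cos(3x) + (8/3)sin(3x).


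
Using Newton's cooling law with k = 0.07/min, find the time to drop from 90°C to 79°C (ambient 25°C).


From T(t) = T_a + (T₀ - T_a)e^(-kt), set T(t) = 79:
(79 - 25) / (90 - 25) = e^(-0.07t), so t = -ln(0.831)/0.07 ≈ 2.6 minutes.


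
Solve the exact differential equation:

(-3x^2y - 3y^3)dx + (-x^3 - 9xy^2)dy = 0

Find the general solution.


Check exactness: ∂M/∂y = -3x^2 - 9y^2 and ∂N/∂x = -3x^2 - 9y^2; equal, so the equation is exact.
Integrate M with respect to x (treating y as constant): ∫M dx = -x^3y - 3xy^3 + h(y).
Differentiate w.r.t. y and set equal to N: all terms match, so h'(y) = 0 and h is a constant absorbed into C.
General solution: -x^3y - 3xy^3 = C.


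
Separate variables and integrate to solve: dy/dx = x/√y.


Separate: √y dy = x dx.
Integrate: (2/3)y^(3/2) = (1/2)x² + C.


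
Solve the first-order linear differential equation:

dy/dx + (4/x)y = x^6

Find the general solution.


P(x) = 4/x ⇒ μ = x^4.
(x^4 y)' = x^4·x^6 = x^10.
Integrate: x^4 y = x^11/(11) + C.
Solve for y: y = (1/11)x^7 + C/x^4.


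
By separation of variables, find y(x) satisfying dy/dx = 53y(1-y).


Separate: dy/[y(1-y)] = 53 dx.
Partial fractions: 1/[y(1-y)] = 1/y + 1/(1-y).
Integrate: ln|y/(1-y)| = 53x + C₀.
Solve for y: y = 1/(1 + Ce^(-53x)).


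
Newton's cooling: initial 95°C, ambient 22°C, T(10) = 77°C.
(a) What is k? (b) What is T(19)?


Newton's law: T(t) = T_a + (T₀ - T_a)e^(-kt).
(a) Use T(10) = 77: (77 - 22)/(95 - 22) = e^(-k·10), so k = -ln(0.753)/10 ≈ 0.0283.
(b) Apply k to t = 19: T(19) = 22 + (73)e^(-0.538) ≈ 64.6°C.


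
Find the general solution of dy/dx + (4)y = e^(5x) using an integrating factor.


P(x) = 4 ⇒ μ = e^(4x).
(μ y)' = e^(9x) ⇒ μ y = e^(9x)/9 + C.
Divide by μ: y = (1/9)e^(5x) + Ce^(-4x).


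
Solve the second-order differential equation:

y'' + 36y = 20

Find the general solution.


Homogeneous part: r² + 36 = 0 ⇒ r = ±6i, so y_h = C₁cos(6x) + C₂sin(6x).
Try constant y_p = A; plug in: 36A = 20 ⇒ A = 5/9.
General solution: y = C₁cos(6x) + C₂sin(6x) + 5/9.


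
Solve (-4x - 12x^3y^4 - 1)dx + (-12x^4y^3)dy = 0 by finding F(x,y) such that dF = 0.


Check exactness: ∂M/∂y = -48x^3y^3 and ∂N/∂x = -48x^3y^3; equal, so the equation is exact.
Integrate M with respect to x (treating y as constant): ∫M dx = -2x^2 - 3x^4y^4 - x + h(y).
Differentiate w.r.t. y and set equal to N: all terms match, so h'(y) = 0 and h is a constant absorbed into C.
General solution: -2x^2 - 3x^4y^4 - x = C.


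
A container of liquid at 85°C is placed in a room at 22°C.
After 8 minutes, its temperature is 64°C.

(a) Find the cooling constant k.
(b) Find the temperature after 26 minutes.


Newton's law: T(t) = T_a + (T₀ - T_a)e^(-kt).
(a) Use T(8) = 64: (64 - 22)/(85 - 22) = e^(-k·8), so k = -ln(0.667)/8 ≈ 0.0507.
(b) Apply k to t = 26: T(26) = 22 + (63)e^(-1.318) ≈ 38.9°C.


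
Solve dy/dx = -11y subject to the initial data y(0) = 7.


General solution of y' = -11y is y = Ce^(-11x).
Apply y(0) = 7: C = 7.
Particular solution: y = 7e^(-11x).


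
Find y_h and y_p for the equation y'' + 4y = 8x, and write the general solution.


Homogeneous: r² + 4 = 0 ⇒ r = ±2i, y_h = C₁cos(2x) + C₂sin(2x).
Polynomial forcing; try y_p = Ax + B. Then y_p'' + 4 y_p = 4(Ax + B) = 8x, so B = 0 and A = 2.
General solution: y = C₁cos(2x) + C₂sin(2x) + 2x.


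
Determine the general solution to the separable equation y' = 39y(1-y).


Separate: dy/[y(1-y)] = 39 dx.
Partial fractions: 1/[y(1-y)] = 1/y + 1/(1-y).
Integrate: ln|y/(1-y)| = 39x + C₀.
Solve for y: y = 1/(1 + Ce^(-39x)).


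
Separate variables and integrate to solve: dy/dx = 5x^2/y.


Separate variables: y dy = 5x^2 dx.
Integrate both sides: y²/2 = (5/3)x^3 + C₀.
Multiply by 2: y² = (10/3)x^3 + C.


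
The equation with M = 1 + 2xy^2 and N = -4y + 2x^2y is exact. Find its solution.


Check exactness: ∂M/∂y = 4xy and ∂N/∂x = 4xy; equal, so the equation is exact.
Integrate M with respect to x (treating y as constant): ∫M dx = x + x^2y^2 + h(y).
Differentiate w.r.t. y and set equal to N: the x-dependent terms already match, leaving h'(y) = -4y. Integrate: h(y) = -2y^2.
So F(x,y) = x - 2y^2 + x^2y^2.
General solution: x - 2y^2 + x^2y^2 = C.


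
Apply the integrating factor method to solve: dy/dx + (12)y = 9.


P(x) = 12, Q(x) = 9; integrating factor μ = e^(12x).
(μ y)' = 9e^(12x) ⇒ μ y = (3/4)e^(12x) + C.
Divide by μ: y = 3/4 + Ce^(-12x).


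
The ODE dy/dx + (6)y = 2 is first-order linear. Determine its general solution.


P(x) = 6, Q(x) = 2; integrating factor μ = e^(6x).
(μ y)' = 2e^(6x) ⇒ μ y = (1/3)e^(6x) + C.
Divide by μ: y = 1/3 + Ce^(-6x).


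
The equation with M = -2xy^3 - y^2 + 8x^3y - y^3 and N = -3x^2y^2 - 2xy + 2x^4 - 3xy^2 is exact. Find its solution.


Check exactness: ∂M/∂y = -6xy^2 - 2y + 8x^3 - 3y^2 and ∂N/∂x = -6xy^2 - 2y + 8x^3 - 3y^2; equal, so the equation is exact.
Integrate M with respect to x (treating y as constant): ∫M dx = -x^2y^3 - xy^2 + 2x^4y - xy^3 + h(y).
Differentiate w.r.t. y and set equal to N: all terms match, so h'(y) = 0 and h is a constant absorbed into C.
General solution: -x^2y^3 - xy^2 + 2x^4y - xy^3 = C.


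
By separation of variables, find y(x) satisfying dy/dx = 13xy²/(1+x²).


Separate: dy/y² = 13x/(1+x²) dx.
Integrate LHS: ∫ dy/y² = -1/y.
Integrate RHS via u = 1+x²: (13/2)ln(1+x²) + C.
Result: -1/y = (13/2)ln(1+x²) + C.


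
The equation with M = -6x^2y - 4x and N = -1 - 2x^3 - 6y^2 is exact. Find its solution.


Check exactness: ∂M/∂y = -6x^2 and ∂N/∂x = -6x^2; equal, so the equation is exact.
Integrate M with respect to x (treating y as constant): ∫M dx = -2x^3y - 2x^2 + h(y).
Differentiate w.r.t. y and set equal to N: the x-dependent terms already match, leaving h'(y) = -1 - 6y^2. Integrate: h(y) = -y - 2y^3.
So F(x,y) = -y - 2x^3y - 2y^3 - 2x^2.
General solution: -y - 2x^3y - 2y^3 - 2x^2 = C.


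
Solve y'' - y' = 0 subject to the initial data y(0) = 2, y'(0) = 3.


Characteristic roots of r² - r = 0 are 1, 0.
General solution y = c₁ e^(x) + c₂.
Apply y(0) = 2: c₁ + c₂ = 2. Apply y'(0) = 3: 1 c₁ + 0 c₂ = 3.
Solve: c₁ = 3, c₂ = -1.
Particular solution: y = 3e^(x) - 1.


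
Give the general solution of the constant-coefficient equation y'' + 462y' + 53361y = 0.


Characteristic equation: r² + 462r + 53361 = 0, i.e. (r + 231)² = 0.
Repeated root r = -231; include an x factor for the second linearly independent solution.
General solution: y = (C₁ + C₂x)e^(-231x).


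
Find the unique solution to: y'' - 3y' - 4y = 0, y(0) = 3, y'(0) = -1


Characteristic roots of r² - 3r - 4 = 0 are 4, -1.
General solution y = c₁ e^(4x) + c₂ e^(-x).
Apply y(0) = 3: c₁ + c₂ = 3. Apply y'(0) = -1: 4 c₁ - 1 c₂ = -1.
Solve: c₁ = 2/5, c₂ = 13/5.
Particular solution: y = (2/5)e^(4x) + (13/5)e^(-x).


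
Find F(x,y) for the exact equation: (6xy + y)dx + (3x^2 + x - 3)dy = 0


Check exactness: ∂M/∂y = 6x + 1 and ∂N/∂x = 6x + 1; equal, so the equation is exact.
Integrate M with respect to x (treating y as constant): ∫M dx = 3x^2y + xy + h(y).
Differentiate w.r.t. y and set equal to N: the x-dependent terms already match, leaving h'(y) = -3. Integrate: h(y) = -3y.
So F(x,y) = 3x^2y + xy - 3y.
General solution: 3x^2y + xy - 3y = C.


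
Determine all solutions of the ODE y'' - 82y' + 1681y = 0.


Characteristic equation: r² - 82r + 1681 = 0, i.e. (r - 41)² = 0.
Repeated root r = 41; include an x factor for the second linearly independent solution.
General solution: y = (C₁ + C₂x)e^(41x).


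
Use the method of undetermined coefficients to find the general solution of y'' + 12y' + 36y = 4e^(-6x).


Characteristic polynomial (r + 6)² = 0; repeated root r = -6.
y_h = (C₁ + C₂x)e^(-6x). Forcing matches the repeated root (resonance), so try y_p = Ax² e^(-6x).
Substitute and solve for A: 2A = 4, so A = 2.
General solution: y = (C₁ + C₂x + 2x²)e^(-6x).


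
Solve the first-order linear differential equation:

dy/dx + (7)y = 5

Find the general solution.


P(x) = 7, Q(x) = 5; integrating factor μ = e^(7x).
(μ y)' = 5e^(7x) ⇒ μ y = (5/7)e^(7x) + C.
Divide by μ: y = 5/7 + Ce^(-7x).


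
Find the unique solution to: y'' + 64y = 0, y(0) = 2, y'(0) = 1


Characteristic roots of r² + 64 = 0 are ±8i, so y = C₁cos(8x) + C₂sin(8x).
Apply y(0) = 2: C₁ = 2. Differentiate and apply y'(0) = 1: 8·C₂ = 1, so C₂ = 1/8.
Particular solution: y = 2cos(8x) + (1/8)sin(8x).


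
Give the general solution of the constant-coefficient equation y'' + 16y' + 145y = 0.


Characteristic equation: r² + 16r + 145 = 0.
Discriminant is negative; roots r = -8 ± 9i (complex conjugate pair).
General solution uses e^(α x)(C₁ cos(β x) + C₂ sin(β x)): y = e^(-8x)(C₁cos(9x) + C₂sin(9x)).


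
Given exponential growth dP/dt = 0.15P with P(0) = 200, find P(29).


The ODE dP/dt = 0.15P has solution P(t) = P(0)e^(0.15t).
Substitute P(0) = 200 and t = 29: P(29) = 200 e^(4.35) ≈ 15496.


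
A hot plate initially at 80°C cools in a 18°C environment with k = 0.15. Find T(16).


Newton's law: dT/dt = -k(T - T_a) has solution T(t) = T_a + (T₀ - T_a)e^(-kt).
Plug in T_a = 18, T₀ = 80, k = 0.15, t = 16: T(16) = 18 + (62)e^(-2.40) ≈ 23.6°C.


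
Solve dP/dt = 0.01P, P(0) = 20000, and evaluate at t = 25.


The ODE dP/dt = 0.01P has solution P(t) = P(0)e^(0.01t).
Substitute P(0) = 20000 and t = 25: P(25) = 20000 e^(0.25) ≈ 25681.


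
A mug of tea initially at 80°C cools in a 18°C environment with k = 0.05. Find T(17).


Newton's law: dT/dt = -k(T - T_a) has solution T(t) = T_a + (T₀ - T_a)e^(-kt).
Plug in T_a = 18, T₀ = 80, k = 0.05, t = 17: T(17) = 18 + (62)e^(-0.85) ≈ 44.5°C.


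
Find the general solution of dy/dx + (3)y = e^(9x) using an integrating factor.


P(x) = 3 ⇒ μ = e^(3x).
(μ y)' = e^(12x) ⇒ μ y = e^(12x)/12 + C.
Divide by μ: y = (1/12)e^(9x) + Ce^(-3x).


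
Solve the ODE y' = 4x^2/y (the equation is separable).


Separate variables: y dy = 4x^2 dx.
Integrate both sides: y²/2 = (4/3)x^3 + C₀.
Multiply by 2: y² = (8/3)x^3 + C.


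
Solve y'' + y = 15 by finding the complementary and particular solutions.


Homogeneous part: r² + 1 = 0 ⇒ r = ±1i, so y_h = C₁cos(x) + C₂sin(x).
Try constant y_p = A; plug in: 1A = 15 ⇒ A = 15.
General solution: y = C₁cos(x) + C₂sin(x) + 15.


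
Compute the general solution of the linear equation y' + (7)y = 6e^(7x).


P(x) = 7 ⇒ μ = e^(7x).
(μ y)' = 6e^(14x) ⇒ μ y = (6/14)e^(14x) + C.
Divide by μ: y = (3/7)e^(7x) + Ce^(-7x).


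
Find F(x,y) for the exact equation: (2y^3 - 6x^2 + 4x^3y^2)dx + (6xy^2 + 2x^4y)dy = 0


Check exactness: ∂M/∂y = 6y^2 + 8x^3y and ∂N/∂x = 6y^2 + 8x^3y; equal, so the equation is exact.
Integrate M with respect to x (treating y as constant): ∫M dx = 2xy^3 - 2x^3 + x^4y^2 + h(y).
Differentiate w.r.t. y and set equal to N: all terms match, so h'(y) = 0 and h is a constant absorbed into C.
General solution: 2xy^3 - 2x^3 + x^4y^2 = C.


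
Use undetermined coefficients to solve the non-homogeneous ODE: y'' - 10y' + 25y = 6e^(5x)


Characteristic polynomial (r - 5)² = 0; repeated root r = 5.
y_h = (C₁ + C₂x)e^(5x). Forcing matches the repeated root (resonance), so try y_p = Ax² e^(5x).
Substitute and solve for A: 2A = 6, so A = 3.
General solution: y = (C₁ + C₂x + 3x²)e^(5x).


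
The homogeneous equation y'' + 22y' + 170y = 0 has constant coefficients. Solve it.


Characteristic equation: r² + 22r + 170 = 0.
Discriminant is negative; roots r = -11 ± 7i (complex conjugate pair).
General solution uses e^(α x)(C₁ cos(β x) + C₂ sin(β x)): y = e^(-11x)(C₁cos(7x) + C₂sin(7x)).


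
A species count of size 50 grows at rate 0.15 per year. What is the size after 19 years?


The ODE dP/dt = 0.15P has solution P(t) = P(0)e^(0.15t).
Substitute P(0) = 50 and t = 19: P(19) = 50 e^(2.85) ≈ 864.


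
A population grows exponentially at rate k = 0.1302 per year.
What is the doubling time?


Exponential growth: P(t) = P₀ e^(0.1302t). Set P(t)/P₀ = 2: e^(0.1302t) = 2.
Solve: t = ln(2)/0.1302 ≈ 5.32 years.


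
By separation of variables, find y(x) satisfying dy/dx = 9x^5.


Integrate both sides with respect to x: y = ∫ 9x^5 dx = (3/2)x^6 + C.


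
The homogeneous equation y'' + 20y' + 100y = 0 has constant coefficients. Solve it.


Characteristic equation: r² + 20r + 100 = 0, i.e. (r + 10)² = 0.
Repeated root r = -10; include an x factor for the second linearly independent solution.
General solution: y = (C₁ + C₂x)e^(-10x).


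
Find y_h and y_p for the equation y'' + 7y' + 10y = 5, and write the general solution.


Characteristic roots of r² + 7r + 10 = 0 are -2, -5.
y_h = C₁e^(-2x) + C₂e^(-5x).
Constant forcing; try y_p = A. Then 10A = 5 ⇒ A = 1/2.
General solution: y = C₁e^(-2x) + C₂e^(-5x) + 1/2.


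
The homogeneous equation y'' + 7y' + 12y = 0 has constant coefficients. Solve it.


Characteristic equation: r² + 7r + 12 = 0.
Factor: (r + 3)(r + 4) = 0 ⇒ r = -3, -4 (distinct real).
General solution: y = C₁e^(-3x) + C₂e^(-4x).


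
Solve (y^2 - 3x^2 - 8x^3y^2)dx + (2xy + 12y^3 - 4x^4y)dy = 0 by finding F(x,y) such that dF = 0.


Check exactness: ∂M/∂y = 2y - 16x^3y and ∂N/∂x = 2y - 16x^3y; equal, so the equation is exact.
Integrate M with respect to x (treating y as constant): ∫M dx = xy^2 - x^3 - 2x^4y^2 + h(y).
Differentiate w.r.t. y and set equal to N: the x-dependent terms already match, leaving h'(y) = 12y^3. Integrate: h(y) = 3y^4.
So F(x,y) = xy^2 - x^3 + 3y^4 - 2x^4y^2.
General solution: xy^2 - x^3 + 3y^4 - 2x^4y^2 = C.


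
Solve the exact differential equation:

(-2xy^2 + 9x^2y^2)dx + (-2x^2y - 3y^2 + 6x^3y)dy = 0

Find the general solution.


Check exactness: ∂M/∂y = -4xy + 18x^2y and ∂N/∂x = -4xy + 18x^2y; equal, so the equation is exact.
Integrate M with respect to x (treating y as constant): ∫M dx = -x^2y^2 + 3x^3y^2 + h(y).
Differentiate w.r.t. y and set equal to N: the x-dependent terms already match, leaving h'(y) = -3y^2. Integrate: h(y) = -y^3.
So F(x,y) = -x^2y^2 - y^3 + 3x^3y^2.
General solution: -x^2y^2 - y^3 + 3x^3y^2 = C.


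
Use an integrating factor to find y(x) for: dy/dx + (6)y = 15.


P(x) = 6, Q(x) = 15; integrating factor μ = e^(6x).
(μ y)' = 15e^(6x) ⇒ μ y = (5/2)e^(6x) + C.
Divide by μ: y = 5/2 + Ce^(-6x).


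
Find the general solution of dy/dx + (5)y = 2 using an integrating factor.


P(x) = 5, Q(x) = 2; integrating factor μ = e^(5x).
(μ y)' = 2e^(5x) ⇒ μ y = (2/5)e^(5x) + C.
Divide by μ: y = 2/5 + Ce^(-5x).


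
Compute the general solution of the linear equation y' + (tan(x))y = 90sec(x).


P(x) = tan(x) ⇒ μ = e^(∫tan(x)dx) = sec(x).
(sec(x) y)' = 90sec²(x) ⇒ sec(x) y = 90tan(x) + C.
Multiply by cos(x): y = 90sin(x) + C·cos(x).


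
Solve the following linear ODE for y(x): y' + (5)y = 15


P(x) = 5, Q(x) = 15; integrating factor μ = e^(5x).
(μ y)' = 15e^(5x) ⇒ μ y = 3e^(5x) + C.
Divide by μ: y = 3 + Ce^(-5x).


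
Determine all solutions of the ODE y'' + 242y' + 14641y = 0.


Characteristic equation: r² + 242r + 14641 = 0, i.e. (r + 121)² = 0.
Repeated root r = -121; include an x factor for the second linearly independent solution.
General solution: y = (C₁ + C₂x)e^(-121x).


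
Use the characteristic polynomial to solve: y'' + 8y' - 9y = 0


Characteristic equation: r² + 8r - 9 = 0.
Factor: (r + 9)(r - 1) = 0 ⇒ r = -9, 1 (distinct real).
General solution: y = C₁e^(-9x) + C₂e^(x).


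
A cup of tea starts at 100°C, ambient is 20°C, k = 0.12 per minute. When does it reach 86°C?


From T(t) = T_a + (T₀ - T_a)e^(-kt), set T(t) = 86:
(86 - 20) / (100 - 20) = e^(-0.12t), so t = -ln(0.825)/0.12 ≈ 1.6 minutes.


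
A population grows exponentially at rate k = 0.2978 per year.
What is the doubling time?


Exponential growth: P(t) = P₀ e^(0.2978t). Set P(t)/P₀ = 2: e^(0.2978t) = 2.
Solve: t = ln(2)/0.2978 ≈ 2.33 years.


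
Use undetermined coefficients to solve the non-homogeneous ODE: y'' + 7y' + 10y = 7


Characteristic roots of r² + 7r + 10 = 0 are -2, -5.
y_h = C₁e^(-2x) + C₂e^(-5x).
Constant forcing; try y_p = A. Then 10A = 7 ⇒ A = 7/10.
General solution: y = C₁e^(-2x) + C₂e^(-5x) + 7/10.


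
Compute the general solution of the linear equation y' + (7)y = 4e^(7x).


P(x) = 7 ⇒ μ = e^(7x).
(μ y)' = 4e^(14x) ⇒ μ y = (4/14)e^(14x) + C.
Divide by μ: y = (2/7)e^(7x) + Ce^(-7x).
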